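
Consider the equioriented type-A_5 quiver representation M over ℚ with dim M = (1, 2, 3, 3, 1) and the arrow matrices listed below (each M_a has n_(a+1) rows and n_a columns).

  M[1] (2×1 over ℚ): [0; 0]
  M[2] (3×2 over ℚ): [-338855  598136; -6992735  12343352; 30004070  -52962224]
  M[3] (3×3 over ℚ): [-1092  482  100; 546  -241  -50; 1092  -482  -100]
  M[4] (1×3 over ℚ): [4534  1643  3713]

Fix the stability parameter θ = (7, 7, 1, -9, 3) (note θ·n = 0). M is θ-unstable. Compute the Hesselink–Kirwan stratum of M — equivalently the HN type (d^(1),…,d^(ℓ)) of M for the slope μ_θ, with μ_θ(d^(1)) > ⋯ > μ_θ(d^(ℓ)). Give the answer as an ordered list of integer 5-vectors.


Via rank(M_{q-1}∘⋯∘M_p): M ≅ I[1,1], I[2,2], I[2,5], I[3,3]^2, I[4,4]^2.
μ_θ-semistable layers: μ^(1)=7; μ^(2)=3; μ^(3)=1; μ^(4)=-1/3; μ^(5)=-9

((1, 1, 0, 0, 0); (0, 0, 0, 0, 1); (0, 0, 2, 0, 0); (0, 1, 1, 1, 0); (0, 0, 0, 2, 0))


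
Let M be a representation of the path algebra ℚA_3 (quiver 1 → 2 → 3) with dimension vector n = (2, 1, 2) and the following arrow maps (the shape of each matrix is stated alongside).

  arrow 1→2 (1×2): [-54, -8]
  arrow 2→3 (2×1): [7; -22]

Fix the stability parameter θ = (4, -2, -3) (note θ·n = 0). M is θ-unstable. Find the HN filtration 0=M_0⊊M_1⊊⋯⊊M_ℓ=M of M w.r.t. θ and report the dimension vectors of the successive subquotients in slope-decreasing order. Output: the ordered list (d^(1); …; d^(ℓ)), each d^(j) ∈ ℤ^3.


Via rank(M_{q-1}∘⋯∘M_p): M ≅ I[1,1], I[1,3], I[3,3].
μ_θ-semistable layers: μ^(1)=4; μ^(2)=-1/3; μ^(3)=-3

((1, 0, 0); (1, 1, 1); (0, 0, 1))


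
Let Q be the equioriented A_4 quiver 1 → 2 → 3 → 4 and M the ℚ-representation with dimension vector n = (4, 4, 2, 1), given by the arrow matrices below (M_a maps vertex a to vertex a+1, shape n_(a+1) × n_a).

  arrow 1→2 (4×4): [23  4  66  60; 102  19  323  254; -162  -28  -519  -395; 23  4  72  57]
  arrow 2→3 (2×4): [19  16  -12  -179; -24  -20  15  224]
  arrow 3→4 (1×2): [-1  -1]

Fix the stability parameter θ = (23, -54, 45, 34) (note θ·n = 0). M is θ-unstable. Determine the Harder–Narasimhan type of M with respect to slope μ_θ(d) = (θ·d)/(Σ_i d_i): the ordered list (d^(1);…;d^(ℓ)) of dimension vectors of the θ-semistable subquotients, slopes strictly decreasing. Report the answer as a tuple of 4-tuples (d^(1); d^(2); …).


Interval decomposition of M: I[1,2]^2, I[1,3], I[1,4].
HN type (ℓ=3): μ^(1)=45; μ^(2)=79/2; μ^(3)=-31/2

((0, 0, 1, 0); (0, 0, 1, 1); (4, 4, 0, 0))


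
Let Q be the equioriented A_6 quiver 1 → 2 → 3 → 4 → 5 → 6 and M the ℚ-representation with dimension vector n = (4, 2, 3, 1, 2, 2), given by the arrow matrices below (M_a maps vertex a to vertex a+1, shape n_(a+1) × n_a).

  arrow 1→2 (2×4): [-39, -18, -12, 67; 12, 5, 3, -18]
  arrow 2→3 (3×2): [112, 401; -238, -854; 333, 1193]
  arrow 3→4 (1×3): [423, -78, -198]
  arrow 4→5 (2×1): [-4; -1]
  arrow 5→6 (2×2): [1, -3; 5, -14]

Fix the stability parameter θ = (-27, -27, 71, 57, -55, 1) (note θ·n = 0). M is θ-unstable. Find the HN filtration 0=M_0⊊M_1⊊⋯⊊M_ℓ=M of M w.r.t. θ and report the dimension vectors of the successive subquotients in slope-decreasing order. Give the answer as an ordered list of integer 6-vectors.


Interval decomposition of M: I[1,1]^2, I[1,3], I[1,6], I[3,3], I[5,6].
HN type (ℓ=5): μ^(1)=71; μ^(2)=37/2; μ^(3)=1; μ^(4)=-27; μ^(5)=-55

((0, 0, 2, 0, 0, 0); (0, 0, 1, 1, 1, 1); (0, 0, 0, 0, 0, 1); (4, 2, 0, 0, 0, 0); (0, 0, 0, 0, 1, 0))


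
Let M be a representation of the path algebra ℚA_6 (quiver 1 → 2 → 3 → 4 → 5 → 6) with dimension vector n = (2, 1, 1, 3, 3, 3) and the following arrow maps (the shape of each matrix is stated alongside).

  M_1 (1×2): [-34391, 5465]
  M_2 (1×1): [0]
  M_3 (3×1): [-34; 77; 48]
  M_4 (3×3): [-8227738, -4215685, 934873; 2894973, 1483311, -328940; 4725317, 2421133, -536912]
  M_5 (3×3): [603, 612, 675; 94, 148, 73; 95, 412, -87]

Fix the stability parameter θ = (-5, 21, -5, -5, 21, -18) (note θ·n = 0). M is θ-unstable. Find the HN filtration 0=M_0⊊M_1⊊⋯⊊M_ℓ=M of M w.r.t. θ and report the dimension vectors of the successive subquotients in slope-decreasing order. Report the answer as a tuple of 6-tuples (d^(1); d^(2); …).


Barcode: M ≅ I[1,1], I[1,2], I[3,6], I[4,5], I[4,6], I[6,6]. HN layers by μ_θ (4 steps, strictly decreasing):
  μ^(1)=21; μ^(2)=3/2; μ^(3)=-5; μ^(4)=-18

((0, 1, 0, 0, 1, 0); (0, 0, 0, 0, 2, 2); (2, 0, 1, 3, 0, 0); (0, 0, 0, 0, 0, 1))


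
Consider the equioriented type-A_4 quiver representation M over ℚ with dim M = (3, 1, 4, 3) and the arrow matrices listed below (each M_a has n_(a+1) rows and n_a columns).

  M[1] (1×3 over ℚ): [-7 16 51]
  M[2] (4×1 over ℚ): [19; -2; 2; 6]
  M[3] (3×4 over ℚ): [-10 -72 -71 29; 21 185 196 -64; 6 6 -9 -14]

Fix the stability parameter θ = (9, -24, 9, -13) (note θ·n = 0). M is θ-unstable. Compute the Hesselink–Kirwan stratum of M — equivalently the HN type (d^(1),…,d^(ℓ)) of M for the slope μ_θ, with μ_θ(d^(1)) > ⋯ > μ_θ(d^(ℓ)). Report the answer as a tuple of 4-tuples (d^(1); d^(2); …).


Via rank(M_{q-1}∘⋯∘M_p): M ≅ I[1,1]^2, I[1,4], I[3,3], I[3,4]^2.
μ_θ-semistable layers: μ^(1)=9; μ^(2)=-2; μ^(3)=-15/2

((2, 0, 1, 0); (0, 0, 3, 3); (1, 1, 0, 0))


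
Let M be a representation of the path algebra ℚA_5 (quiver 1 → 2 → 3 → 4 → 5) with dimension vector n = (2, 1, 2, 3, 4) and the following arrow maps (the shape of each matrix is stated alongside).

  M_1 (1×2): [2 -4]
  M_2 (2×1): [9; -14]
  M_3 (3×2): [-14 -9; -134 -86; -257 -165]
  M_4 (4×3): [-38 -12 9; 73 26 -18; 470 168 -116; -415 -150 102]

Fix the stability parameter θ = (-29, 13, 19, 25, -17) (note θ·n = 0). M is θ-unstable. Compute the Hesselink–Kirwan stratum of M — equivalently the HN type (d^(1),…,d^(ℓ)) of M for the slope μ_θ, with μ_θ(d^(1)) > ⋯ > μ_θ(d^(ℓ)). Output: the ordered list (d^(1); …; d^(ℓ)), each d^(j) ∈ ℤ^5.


Via rank(M_{q-1}∘⋯∘M_p): M ≅ I[1,1], I[1,5], I[3,5], I[4,5], I[5,5].
μ_θ-semistable layers: μ^(1)=10; μ^(2)=9; μ^(3)=4; μ^(4)=-17; μ^(5)=-29

((0, 1, 1, 1, 1); (0, 0, 1, 1, 1); (0, 0, 0, 1, 1); (0, 0, 0, 0, 1); (2, 0, 0, 0, 0))


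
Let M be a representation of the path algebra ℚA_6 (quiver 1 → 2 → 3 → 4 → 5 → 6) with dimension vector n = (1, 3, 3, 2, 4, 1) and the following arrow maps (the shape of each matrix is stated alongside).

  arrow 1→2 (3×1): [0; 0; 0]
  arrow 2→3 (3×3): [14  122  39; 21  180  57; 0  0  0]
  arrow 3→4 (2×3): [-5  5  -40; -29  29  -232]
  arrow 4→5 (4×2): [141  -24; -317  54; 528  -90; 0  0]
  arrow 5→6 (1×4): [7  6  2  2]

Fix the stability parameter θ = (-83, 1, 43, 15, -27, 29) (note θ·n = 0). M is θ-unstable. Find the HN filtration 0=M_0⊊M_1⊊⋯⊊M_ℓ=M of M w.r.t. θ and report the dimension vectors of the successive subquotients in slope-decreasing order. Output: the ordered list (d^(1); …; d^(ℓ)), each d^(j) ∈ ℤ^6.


Via rank(M_{q-1}∘⋯∘M_p): M ≅ I[1,1], I[2,2], I[2,3], I[2,6], I[3,3], I[4,5], I[5,5]^2.
μ_θ-semistable layers: μ^(1)=43; μ^(2)=29; μ^(3)=31/3; μ^(4)=1; μ^(5)=-6; μ^(6)=-27; μ^(7)=-83

((0, 0, 2, 0, 0, 0); (0, 0, 0, 0, 0, 1); (0, 0, 1, 1, 1, 0); (0, 3, 0, 0, 0, 0); (0, 0, 0, 1, 1, 0); (0, 0, 0, 0, 2, 0); (1, 0, 0, 0, 0, 0))


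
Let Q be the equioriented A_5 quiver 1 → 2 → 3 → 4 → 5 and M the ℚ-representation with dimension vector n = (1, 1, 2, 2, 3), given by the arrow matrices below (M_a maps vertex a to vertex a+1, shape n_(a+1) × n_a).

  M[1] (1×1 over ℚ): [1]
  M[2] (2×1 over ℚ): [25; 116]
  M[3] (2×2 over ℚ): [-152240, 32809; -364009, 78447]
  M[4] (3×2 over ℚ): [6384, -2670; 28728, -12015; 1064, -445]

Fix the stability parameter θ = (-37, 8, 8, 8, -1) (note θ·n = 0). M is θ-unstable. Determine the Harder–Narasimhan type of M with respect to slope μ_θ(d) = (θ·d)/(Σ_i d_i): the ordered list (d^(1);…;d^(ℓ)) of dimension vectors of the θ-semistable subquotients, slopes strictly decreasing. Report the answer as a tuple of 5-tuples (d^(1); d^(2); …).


Barcode: M ≅ I[1,5], I[3,4], I[5,5]^2. HN layers by μ_θ (4 steps, strictly decreasing):
  μ^(1)=8; μ^(2)=23/4; μ^(3)=-1; μ^(4)=-37

((0, 0, 1, 1, 0); (0, 1, 1, 1, 1); (0, 0, 0, 0, 2); (1, 0, 0, 0, 0))


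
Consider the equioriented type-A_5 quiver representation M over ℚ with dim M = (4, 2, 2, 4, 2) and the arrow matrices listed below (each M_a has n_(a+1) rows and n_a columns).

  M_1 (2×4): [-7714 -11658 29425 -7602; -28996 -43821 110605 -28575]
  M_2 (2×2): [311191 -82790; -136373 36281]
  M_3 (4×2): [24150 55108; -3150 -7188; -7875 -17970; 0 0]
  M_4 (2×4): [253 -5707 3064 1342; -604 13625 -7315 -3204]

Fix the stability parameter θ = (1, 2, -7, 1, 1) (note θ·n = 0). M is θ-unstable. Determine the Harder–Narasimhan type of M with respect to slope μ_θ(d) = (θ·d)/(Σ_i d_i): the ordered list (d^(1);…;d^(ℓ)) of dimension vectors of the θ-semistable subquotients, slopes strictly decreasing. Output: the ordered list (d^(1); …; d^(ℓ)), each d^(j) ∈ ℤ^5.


Interval decomposition of M: I[1,1]^2, I[1,3], I[1,5], I[4,4]^2, I[4,5].
HN type (ℓ=2): μ^(1)=1; μ^(2)=-4/3

((2, 0, 0, 4, 2); (2, 2, 2, 0, 0))


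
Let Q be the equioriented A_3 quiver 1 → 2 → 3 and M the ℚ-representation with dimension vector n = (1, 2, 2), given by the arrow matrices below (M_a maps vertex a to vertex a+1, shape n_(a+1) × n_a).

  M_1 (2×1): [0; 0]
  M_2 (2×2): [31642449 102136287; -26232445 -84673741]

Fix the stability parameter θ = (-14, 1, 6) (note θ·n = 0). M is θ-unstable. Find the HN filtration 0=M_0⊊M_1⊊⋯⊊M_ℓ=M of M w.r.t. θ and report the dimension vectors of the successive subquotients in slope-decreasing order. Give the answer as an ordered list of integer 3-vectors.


Barcode: M ≅ I[1,1], I[2,3]^2. HN layers by μ_θ (3 steps, strictly decreasing):
  μ^(1)=6; μ^(2)=1; μ^(3)=-14

((0, 0, 2); (0, 2, 0); (1, 0, 0))


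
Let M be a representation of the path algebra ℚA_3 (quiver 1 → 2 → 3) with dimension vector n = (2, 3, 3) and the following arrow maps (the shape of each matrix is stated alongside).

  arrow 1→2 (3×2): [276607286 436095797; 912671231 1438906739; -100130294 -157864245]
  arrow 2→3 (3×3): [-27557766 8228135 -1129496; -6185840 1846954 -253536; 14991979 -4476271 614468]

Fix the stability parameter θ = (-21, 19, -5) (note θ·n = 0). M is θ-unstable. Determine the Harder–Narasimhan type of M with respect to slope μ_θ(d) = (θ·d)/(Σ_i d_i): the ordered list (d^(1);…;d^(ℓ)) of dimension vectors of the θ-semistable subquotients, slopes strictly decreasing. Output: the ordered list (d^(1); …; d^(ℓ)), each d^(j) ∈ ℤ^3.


Via rank(M_{q-1}∘⋯∘M_p): M ≅ I[1,3]^2, I[2,2], I[3,3].
μ_θ-semistable layers: μ^(1)=19; μ^(2)=7; μ^(3)=-5; μ^(4)=-21

((0, 1, 0); (0, 2, 2); (0, 0, 1); (2, 0, 0))


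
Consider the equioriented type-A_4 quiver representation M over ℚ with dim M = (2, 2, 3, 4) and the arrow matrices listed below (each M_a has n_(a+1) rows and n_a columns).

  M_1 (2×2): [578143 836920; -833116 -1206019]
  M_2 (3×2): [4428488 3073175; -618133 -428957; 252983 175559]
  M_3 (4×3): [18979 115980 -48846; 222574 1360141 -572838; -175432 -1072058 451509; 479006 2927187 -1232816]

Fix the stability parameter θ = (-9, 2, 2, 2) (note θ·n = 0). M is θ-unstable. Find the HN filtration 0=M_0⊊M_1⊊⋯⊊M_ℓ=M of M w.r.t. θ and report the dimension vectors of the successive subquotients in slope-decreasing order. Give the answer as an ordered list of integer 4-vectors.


Interval decomposition of M: I[1,4]^2, I[3,4], I[4,4].
HN type (ℓ=2): μ^(1)=2; μ^(2)=-9

((0, 2, 3, 4); (2, 0, 0, 0))


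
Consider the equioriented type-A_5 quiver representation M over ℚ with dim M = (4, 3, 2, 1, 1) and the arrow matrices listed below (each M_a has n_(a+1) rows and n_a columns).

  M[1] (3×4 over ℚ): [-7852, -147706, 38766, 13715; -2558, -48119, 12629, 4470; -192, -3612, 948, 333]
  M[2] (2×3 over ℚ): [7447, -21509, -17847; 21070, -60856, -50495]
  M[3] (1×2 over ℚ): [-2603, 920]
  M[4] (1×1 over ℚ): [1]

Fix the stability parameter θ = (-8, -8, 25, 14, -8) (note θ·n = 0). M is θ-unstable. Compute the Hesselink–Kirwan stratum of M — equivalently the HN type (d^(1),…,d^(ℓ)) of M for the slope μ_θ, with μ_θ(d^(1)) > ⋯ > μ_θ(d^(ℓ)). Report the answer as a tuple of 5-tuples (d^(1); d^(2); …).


Interval decomposition of M: I[1,1]^2, I[1,3], I[1,5], I[2,2].
HN type (ℓ=3): μ^(1)=25; μ^(2)=31/3; μ^(3)=-8

((0, 0, 1, 0, 0); (0, 0, 1, 1, 1); (4, 3, 0, 0, 0))


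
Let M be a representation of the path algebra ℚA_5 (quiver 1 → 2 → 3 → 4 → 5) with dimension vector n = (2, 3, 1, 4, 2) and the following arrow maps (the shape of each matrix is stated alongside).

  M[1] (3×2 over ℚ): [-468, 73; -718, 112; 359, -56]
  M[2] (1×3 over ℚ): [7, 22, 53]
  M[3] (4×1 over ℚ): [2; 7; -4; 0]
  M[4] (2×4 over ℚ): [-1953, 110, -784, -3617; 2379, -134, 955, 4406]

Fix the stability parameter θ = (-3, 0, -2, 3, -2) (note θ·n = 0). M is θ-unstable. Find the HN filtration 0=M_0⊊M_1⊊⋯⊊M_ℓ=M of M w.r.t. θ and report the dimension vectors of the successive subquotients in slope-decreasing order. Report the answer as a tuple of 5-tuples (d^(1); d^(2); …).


Barcode: M ≅ I[1,2], I[1,4], I[2,2], I[4,4], I[4,5]^2. HN layers by μ_θ (5 steps, strictly decreasing):
  μ^(1)=3; μ^(2)=1/2; μ^(3)=0; μ^(4)=-1; μ^(5)=-3

((0, 0, 0, 2, 0); (0, 0, 0, 2, 2); (0, 2, 0, 0, 0); (0, 1, 1, 0, 0); (2, 0, 0, 0, 0))


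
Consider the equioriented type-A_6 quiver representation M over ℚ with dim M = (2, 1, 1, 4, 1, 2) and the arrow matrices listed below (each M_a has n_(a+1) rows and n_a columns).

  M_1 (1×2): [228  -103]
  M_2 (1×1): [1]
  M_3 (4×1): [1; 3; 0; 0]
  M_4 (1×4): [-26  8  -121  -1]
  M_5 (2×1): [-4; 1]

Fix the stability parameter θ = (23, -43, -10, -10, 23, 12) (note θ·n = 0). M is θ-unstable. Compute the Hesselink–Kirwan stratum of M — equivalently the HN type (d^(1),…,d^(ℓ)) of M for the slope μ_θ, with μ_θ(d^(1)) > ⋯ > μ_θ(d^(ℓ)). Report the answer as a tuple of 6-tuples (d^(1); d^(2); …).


Barcode: M ≅ I[1,1], I[1,6], I[4,4]^3, I[6,6]. HN layers by μ_θ (4 steps, strictly decreasing):
  μ^(1)=23; μ^(2)=35/2; μ^(3)=12; μ^(4)=-10

((1, 0, 0, 0, 0, 0); (0, 0, 0, 0, 1, 1); (0, 0, 0, 0, 0, 1); (1, 1, 1, 4, 0, 0))


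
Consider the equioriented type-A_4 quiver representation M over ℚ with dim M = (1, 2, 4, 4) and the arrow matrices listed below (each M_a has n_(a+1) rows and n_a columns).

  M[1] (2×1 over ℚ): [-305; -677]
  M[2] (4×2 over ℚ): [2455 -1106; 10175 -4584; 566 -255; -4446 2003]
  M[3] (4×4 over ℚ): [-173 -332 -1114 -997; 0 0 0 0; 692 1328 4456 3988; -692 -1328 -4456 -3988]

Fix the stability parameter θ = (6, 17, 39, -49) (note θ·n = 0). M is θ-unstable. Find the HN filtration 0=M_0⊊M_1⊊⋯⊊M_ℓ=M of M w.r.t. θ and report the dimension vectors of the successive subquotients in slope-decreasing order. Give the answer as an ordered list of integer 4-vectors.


Via rank(M_{q-1}∘⋯∘M_p): M ≅ I[1,3], I[2,4], I[3,3]^2, I[4,4]^3.
μ_θ-semistable layers: μ^(1)=39; μ^(2)=17; μ^(3)=6; μ^(4)=7/3; μ^(5)=-49

((0, 0, 3, 0); (0, 1, 0, 0); (1, 0, 0, 0); (0, 1, 1, 1); (0, 0, 0, 3))


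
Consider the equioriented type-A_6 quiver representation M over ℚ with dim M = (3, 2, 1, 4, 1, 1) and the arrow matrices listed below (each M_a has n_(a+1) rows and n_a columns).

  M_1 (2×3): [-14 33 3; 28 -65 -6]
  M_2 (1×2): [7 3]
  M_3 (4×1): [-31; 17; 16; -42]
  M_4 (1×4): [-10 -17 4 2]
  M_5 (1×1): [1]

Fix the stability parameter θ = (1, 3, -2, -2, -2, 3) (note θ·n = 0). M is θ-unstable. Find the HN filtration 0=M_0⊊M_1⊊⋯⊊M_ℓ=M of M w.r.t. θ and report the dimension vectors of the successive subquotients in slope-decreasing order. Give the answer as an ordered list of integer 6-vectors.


Via rank(M_{q-1}∘⋯∘M_p): M ≅ I[1,1], I[1,2], I[1,6], I[4,4]^3.
μ_θ-semistable layers: μ^(1)=3; μ^(2)=1; μ^(3)=-2/5; μ^(4)=-2

((0, 1, 0, 0, 0, 1); (2, 0, 0, 0, 0, 0); (1, 1, 1, 1, 1, 0); (0, 0, 0, 3, 0, 0))


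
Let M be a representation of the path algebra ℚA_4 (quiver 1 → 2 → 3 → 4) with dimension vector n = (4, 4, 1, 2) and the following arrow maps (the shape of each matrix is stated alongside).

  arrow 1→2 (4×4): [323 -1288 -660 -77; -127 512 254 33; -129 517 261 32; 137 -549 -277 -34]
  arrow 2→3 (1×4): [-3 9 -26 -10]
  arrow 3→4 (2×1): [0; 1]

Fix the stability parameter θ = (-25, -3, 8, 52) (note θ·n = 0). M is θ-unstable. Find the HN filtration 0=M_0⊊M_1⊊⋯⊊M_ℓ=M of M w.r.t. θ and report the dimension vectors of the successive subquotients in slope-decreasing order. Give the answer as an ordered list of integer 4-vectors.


Interval decomposition of M: I[1,2]^3, I[1,4], I[4,4].
HN type (ℓ=4): μ^(1)=52; μ^(2)=8; μ^(3)=-3; μ^(4)=-25

((0, 0, 0, 2); (0, 0, 1, 0); (0, 4, 0, 0); (4, 0, 0, 0))


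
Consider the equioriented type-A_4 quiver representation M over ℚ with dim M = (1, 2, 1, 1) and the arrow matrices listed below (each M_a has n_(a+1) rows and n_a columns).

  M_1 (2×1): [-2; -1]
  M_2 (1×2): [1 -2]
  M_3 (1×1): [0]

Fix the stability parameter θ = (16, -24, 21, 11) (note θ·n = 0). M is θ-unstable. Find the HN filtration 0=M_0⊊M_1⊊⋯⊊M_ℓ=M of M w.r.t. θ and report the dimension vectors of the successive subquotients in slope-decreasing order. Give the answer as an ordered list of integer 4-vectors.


Interval decomposition of M: I[1,2], I[2,3], I[4,4].
HN type (ℓ=4): μ^(1)=21; μ^(2)=11; μ^(3)=-4; μ^(4)=-24

((0, 0, 1, 0); (0, 0, 0, 1); (1, 1, 0, 0); (0, 1, 0, 0))


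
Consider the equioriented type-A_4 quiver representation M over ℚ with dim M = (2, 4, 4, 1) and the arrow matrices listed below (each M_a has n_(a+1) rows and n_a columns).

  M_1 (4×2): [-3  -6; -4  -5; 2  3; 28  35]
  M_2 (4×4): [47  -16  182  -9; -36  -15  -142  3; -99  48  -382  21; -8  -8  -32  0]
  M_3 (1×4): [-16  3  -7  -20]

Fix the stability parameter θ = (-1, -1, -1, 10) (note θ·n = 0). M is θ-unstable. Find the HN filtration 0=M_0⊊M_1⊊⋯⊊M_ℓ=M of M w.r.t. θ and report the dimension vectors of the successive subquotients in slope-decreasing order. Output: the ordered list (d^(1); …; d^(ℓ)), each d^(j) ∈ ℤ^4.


Barcode: M ≅ I[1,3], I[1,4], I[2,2]^2, I[3,3]^2. HN layers by μ_θ (2 steps, strictly decreasing):
  μ^(1)=10; μ^(2)=-1

((0, 0, 0, 1); (2, 4, 4, 0))


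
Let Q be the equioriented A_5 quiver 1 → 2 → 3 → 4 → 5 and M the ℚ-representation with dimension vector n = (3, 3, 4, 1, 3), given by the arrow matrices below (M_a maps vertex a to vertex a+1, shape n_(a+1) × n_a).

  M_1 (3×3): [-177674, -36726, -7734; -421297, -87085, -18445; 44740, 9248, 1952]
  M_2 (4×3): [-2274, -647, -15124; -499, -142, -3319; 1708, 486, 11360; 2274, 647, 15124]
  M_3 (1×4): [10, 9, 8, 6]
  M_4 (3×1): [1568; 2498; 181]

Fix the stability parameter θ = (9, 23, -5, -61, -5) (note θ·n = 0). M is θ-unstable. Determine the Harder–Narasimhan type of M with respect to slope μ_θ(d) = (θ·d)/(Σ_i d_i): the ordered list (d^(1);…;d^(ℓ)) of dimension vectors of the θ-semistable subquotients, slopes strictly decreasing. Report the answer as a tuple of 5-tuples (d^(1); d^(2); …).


Barcode: M ≅ I[1,1], I[1,3], I[1,5], I[2,2], I[3,3]^2, I[5,5]^2. HN layers by μ_θ (4 steps, strictly decreasing):
  μ^(1)=23; μ^(2)=9; μ^(3)=-5; μ^(4)=-17/2

((0, 1, 0, 0, 0); (2, 1, 1, 0, 0); (0, 0, 2, 0, 3); (1, 1, 1, 1, 0))


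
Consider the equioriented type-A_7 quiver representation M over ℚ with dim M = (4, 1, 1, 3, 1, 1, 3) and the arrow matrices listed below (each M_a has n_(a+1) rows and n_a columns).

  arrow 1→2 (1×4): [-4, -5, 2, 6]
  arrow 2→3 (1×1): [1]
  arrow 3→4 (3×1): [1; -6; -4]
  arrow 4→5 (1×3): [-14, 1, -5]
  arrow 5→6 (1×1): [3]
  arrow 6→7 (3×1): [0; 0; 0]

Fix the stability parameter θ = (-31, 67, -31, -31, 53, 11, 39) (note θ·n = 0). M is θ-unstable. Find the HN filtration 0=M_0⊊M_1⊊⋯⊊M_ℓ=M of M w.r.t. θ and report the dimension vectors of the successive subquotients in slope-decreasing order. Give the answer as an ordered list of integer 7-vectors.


Barcode: M ≅ I[1,1]^3, I[1,4], I[4,4], I[4,6], I[7,7]^3. HN layers by μ_θ (4 steps, strictly decreasing):
  μ^(1)=39; μ^(2)=32; μ^(3)=5/3; μ^(4)=-31

((0, 0, 0, 0, 0, 0, 3); (0, 0, 0, 0, 1, 1, 0); (0, 1, 1, 1, 0, 0, 0); (4, 0, 0, 2, 0, 0, 0))


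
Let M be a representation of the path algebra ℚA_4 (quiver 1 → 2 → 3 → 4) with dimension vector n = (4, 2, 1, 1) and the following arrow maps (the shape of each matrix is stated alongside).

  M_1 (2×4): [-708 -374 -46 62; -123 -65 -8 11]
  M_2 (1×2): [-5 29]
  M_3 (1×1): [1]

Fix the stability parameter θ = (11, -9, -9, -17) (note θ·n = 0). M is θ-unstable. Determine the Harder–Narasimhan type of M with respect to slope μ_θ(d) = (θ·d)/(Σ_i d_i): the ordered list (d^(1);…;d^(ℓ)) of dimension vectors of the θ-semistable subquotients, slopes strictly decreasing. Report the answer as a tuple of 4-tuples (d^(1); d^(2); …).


Via rank(M_{q-1}∘⋯∘M_p): M ≅ I[1,1]^2, I[1,2], I[1,4].
μ_θ-semistable layers: μ^(1)=11; μ^(2)=1; μ^(3)=-6

((2, 0, 0, 0); (1, 1, 0, 0); (1, 1, 1, 1))


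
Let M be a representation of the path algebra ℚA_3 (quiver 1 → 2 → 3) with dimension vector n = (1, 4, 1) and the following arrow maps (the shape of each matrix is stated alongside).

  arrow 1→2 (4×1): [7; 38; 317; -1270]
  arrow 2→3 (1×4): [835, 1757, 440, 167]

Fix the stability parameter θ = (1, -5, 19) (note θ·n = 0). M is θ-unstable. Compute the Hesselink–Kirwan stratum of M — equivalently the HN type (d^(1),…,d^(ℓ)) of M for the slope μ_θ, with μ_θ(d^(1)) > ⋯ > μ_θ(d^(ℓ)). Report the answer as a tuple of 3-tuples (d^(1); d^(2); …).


Barcode: M ≅ I[1,3], I[2,2]^3. HN layers by μ_θ (3 steps, strictly decreasing):
  μ^(1)=19; μ^(2)=-2; μ^(3)=-5

((0, 0, 1); (1, 1, 0); (0, 3, 0))


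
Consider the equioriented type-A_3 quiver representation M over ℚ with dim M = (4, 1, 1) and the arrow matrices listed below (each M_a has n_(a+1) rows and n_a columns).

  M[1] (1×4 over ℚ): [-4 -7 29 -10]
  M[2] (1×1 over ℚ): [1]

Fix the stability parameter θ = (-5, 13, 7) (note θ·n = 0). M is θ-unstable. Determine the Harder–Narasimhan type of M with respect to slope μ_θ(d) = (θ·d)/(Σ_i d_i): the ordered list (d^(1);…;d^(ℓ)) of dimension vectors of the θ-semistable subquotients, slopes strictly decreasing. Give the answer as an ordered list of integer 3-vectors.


Via rank(M_{q-1}∘⋯∘M_p): M ≅ I[1,1]^3, I[1,3].
μ_θ-semistable layers: μ^(1)=10; μ^(2)=-5

((0, 1, 1); (4, 0, 0))


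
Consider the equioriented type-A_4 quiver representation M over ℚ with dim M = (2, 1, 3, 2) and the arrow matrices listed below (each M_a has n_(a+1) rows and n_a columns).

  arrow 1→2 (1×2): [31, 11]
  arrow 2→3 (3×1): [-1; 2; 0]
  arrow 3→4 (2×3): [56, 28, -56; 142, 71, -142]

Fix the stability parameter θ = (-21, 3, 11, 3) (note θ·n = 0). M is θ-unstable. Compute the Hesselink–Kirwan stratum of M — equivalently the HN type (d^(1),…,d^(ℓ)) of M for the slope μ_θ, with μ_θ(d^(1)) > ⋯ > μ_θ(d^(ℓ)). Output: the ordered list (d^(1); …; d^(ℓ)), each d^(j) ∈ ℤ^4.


Interval decomposition of M: I[1,1], I[1,3], I[3,3], I[3,4], I[4,4].
HN type (ℓ=4): μ^(1)=11; μ^(2)=7; μ^(3)=3; μ^(4)=-21

((0, 0, 2, 0); (0, 0, 1, 1); (0, 1, 0, 1); (2, 0, 0, 0))


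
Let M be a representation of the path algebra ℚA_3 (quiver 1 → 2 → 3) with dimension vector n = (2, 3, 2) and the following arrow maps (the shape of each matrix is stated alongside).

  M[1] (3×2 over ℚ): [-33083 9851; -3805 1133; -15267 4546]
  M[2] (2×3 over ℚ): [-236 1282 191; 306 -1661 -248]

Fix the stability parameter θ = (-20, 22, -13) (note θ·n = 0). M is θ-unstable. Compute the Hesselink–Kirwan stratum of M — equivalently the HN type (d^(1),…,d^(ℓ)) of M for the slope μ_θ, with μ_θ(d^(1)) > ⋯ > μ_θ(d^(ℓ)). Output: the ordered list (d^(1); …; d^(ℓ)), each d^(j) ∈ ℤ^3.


Interval decomposition of M: I[1,3]^2, I[2,2].
HN type (ℓ=3): μ^(1)=22; μ^(2)=9/2; μ^(3)=-20

((0, 1, 0); (0, 2, 2); (2, 0, 0))


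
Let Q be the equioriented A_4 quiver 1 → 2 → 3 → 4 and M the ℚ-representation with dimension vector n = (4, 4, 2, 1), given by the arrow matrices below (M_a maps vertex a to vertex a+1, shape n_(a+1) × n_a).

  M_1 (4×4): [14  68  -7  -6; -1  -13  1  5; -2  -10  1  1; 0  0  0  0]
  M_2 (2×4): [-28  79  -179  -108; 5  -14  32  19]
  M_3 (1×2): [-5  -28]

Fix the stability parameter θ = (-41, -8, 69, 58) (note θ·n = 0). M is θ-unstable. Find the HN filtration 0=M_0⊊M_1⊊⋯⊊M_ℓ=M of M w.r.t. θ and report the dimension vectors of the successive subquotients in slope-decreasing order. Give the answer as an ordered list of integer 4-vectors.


Interval decomposition of M: I[1,1], I[1,2], I[1,3], I[1,4], I[2,2].
HN type (ℓ=4): μ^(1)=69; μ^(2)=127/2; μ^(3)=-8; μ^(4)=-41

((0, 0, 1, 0); (0, 0, 1, 1); (0, 4, 0, 0); (4, 0, 0, 0))


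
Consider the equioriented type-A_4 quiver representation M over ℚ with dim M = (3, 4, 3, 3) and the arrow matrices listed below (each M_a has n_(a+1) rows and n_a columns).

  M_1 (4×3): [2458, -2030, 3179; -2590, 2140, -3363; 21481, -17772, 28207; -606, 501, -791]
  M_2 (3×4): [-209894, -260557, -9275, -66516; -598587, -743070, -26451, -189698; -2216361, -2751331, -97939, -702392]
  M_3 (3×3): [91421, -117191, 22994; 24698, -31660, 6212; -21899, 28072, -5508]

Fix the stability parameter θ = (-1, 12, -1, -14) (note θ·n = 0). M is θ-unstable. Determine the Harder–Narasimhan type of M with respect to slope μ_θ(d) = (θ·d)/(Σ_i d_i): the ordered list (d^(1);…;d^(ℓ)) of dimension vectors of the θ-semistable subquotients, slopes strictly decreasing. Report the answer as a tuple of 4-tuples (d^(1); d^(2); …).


Barcode: M ≅ I[1,2], I[1,4]^2, I[2,4]. HN layers by μ_θ (2 steps, strictly decreasing):
  μ^(1)=12; μ^(2)=-1

((0, 1, 0, 0); (3, 3, 3, 3))


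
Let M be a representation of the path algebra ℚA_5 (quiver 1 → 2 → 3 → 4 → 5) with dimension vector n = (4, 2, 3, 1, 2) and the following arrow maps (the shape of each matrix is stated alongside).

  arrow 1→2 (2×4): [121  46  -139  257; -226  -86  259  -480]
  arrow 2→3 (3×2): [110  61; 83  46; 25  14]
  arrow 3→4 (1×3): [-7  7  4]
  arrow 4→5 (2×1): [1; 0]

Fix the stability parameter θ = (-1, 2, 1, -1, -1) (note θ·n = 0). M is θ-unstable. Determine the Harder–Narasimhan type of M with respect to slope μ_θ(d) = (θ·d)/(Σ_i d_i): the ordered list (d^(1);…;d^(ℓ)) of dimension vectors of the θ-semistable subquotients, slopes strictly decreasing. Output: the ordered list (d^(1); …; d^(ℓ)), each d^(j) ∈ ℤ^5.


Via rank(M_{q-1}∘⋯∘M_p): M ≅ I[1,1]^2, I[1,3], I[1,5], I[3,3], I[5,5].
μ_θ-semistable layers: μ^(1)=3/2; μ^(2)=1; μ^(3)=1/4; μ^(4)=-1

((0, 1, 1, 0, 0); (0, 0, 1, 0, 0); (0, 1, 1, 1, 1); (4, 0, 0, 0, 1))


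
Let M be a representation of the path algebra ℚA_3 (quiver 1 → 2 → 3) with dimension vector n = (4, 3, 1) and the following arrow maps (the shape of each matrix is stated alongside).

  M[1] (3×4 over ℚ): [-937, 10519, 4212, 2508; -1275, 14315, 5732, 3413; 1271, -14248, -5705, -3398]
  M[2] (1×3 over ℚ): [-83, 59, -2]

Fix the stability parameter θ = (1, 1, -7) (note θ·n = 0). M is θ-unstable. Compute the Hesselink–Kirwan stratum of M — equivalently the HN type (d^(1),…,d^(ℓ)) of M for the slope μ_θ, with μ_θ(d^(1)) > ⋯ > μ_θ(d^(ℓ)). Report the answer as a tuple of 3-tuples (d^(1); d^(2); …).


Barcode: M ≅ I[1,1], I[1,2]^2, I[1,3]. HN layers by μ_θ (2 steps, strictly decreasing):
  μ^(1)=1; μ^(2)=-5/3

((3, 2, 0); (1, 1, 1))


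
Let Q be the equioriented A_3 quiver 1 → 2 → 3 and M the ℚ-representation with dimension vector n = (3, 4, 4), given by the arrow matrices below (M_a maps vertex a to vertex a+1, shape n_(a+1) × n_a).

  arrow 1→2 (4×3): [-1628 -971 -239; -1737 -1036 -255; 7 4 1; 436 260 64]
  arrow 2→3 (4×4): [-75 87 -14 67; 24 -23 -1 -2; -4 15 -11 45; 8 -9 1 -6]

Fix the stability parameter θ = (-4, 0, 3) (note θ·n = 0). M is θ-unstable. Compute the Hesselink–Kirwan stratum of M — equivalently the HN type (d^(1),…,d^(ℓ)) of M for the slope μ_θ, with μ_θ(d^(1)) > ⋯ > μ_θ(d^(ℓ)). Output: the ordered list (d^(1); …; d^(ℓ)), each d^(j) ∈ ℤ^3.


Barcode: M ≅ I[1,1], I[1,2], I[1,3], I[2,3]^2, I[3,3]. HN layers by μ_θ (3 steps, strictly decreasing):
  μ^(1)=3; μ^(2)=0; μ^(3)=-4

((0, 0, 4); (0, 4, 0); (3, 0, 0))


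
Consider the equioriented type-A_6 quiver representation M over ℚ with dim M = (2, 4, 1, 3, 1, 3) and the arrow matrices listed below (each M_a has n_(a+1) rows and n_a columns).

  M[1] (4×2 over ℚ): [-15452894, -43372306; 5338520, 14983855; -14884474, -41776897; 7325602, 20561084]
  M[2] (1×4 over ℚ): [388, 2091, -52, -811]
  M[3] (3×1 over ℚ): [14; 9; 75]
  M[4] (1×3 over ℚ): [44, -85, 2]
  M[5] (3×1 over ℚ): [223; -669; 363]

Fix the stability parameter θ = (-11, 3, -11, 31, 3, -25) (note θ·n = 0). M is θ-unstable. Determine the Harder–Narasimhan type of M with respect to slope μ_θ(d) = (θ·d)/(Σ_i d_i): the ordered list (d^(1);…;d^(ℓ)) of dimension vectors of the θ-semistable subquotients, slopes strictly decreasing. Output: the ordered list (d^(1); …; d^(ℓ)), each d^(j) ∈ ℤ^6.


Barcode: M ≅ I[1,2], I[1,6], I[2,2]^2, I[4,4]^2, I[6,6]^2. HN layers by μ_θ (5 steps, strictly decreasing):
  μ^(1)=31; μ^(2)=3; μ^(3)=-4; μ^(4)=-11; μ^(5)=-25

((0, 0, 0, 2, 0, 0); (0, 3, 0, 1, 1, 1); (0, 1, 1, 0, 0, 0); (2, 0, 0, 0, 0, 0); (0, 0, 0, 0, 0, 2))


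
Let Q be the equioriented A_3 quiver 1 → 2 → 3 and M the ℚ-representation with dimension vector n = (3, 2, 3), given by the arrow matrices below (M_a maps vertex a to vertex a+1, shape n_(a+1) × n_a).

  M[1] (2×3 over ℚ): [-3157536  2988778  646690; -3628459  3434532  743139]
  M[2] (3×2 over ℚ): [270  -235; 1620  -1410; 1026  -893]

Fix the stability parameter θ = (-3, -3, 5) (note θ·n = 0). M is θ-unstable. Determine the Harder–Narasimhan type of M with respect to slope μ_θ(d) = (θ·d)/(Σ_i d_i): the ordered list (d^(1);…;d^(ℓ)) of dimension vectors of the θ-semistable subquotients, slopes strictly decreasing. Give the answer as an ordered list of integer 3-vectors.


Barcode: M ≅ I[1,1], I[1,2], I[1,3], I[3,3]^2. HN layers by μ_θ (2 steps, strictly decreasing):
  μ^(1)=5; μ^(2)=-3

((0, 0, 3); (3, 2, 0))


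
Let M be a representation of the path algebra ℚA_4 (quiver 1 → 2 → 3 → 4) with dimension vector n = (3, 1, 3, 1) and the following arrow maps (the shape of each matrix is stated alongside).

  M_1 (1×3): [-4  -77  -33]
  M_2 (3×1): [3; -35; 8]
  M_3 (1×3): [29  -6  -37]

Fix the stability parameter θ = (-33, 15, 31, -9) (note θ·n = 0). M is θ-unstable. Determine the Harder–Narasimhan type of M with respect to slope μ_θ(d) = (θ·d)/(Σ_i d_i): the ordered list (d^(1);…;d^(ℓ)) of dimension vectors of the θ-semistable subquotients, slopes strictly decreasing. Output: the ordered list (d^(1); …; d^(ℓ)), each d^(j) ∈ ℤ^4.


Barcode: M ≅ I[1,1]^2, I[1,4], I[3,3]^2. HN layers by μ_θ (3 steps, strictly decreasing):
  μ^(1)=31; μ^(2)=37/3; μ^(3)=-33

((0, 0, 2, 0); (0, 1, 1, 1); (3, 0, 0, 0))


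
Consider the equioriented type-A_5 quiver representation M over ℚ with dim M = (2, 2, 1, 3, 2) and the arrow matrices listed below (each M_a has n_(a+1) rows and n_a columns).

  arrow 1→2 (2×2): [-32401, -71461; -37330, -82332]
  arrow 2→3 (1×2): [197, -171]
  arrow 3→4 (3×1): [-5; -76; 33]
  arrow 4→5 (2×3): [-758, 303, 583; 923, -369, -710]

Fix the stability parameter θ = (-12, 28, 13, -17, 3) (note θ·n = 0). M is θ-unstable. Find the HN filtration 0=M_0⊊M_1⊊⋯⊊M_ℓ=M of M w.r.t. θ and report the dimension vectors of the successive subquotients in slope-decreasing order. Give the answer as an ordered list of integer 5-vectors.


Interval decomposition of M: I[1,2], I[1,5], I[4,4], I[4,5].
HN type (ℓ=5): μ^(1)=28; μ^(2)=27/4; μ^(3)=3; μ^(4)=-12; μ^(5)=-17

((0, 1, 0, 0, 0); (0, 1, 1, 1, 1); (0, 0, 0, 0, 1); (2, 0, 0, 0, 0); (0, 0, 0, 2, 0))


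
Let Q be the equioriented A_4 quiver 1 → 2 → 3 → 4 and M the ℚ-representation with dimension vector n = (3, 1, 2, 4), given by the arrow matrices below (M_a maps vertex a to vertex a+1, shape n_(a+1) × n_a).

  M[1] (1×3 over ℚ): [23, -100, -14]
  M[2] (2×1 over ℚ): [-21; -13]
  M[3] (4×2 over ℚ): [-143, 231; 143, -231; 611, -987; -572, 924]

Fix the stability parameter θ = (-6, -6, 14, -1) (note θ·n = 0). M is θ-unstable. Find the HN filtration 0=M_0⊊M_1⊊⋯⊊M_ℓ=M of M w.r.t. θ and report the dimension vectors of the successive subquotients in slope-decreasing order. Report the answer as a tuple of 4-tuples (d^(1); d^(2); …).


Via rank(M_{q-1}∘⋯∘M_p): M ≅ I[1,1]^2, I[1,3], I[3,4], I[4,4]^3.
μ_θ-semistable layers: μ^(1)=14; μ^(2)=13/2; μ^(3)=-1; μ^(4)=-6

((0, 0, 1, 0); (0, 0, 1, 1); (0, 0, 0, 3); (3, 1, 0, 0))


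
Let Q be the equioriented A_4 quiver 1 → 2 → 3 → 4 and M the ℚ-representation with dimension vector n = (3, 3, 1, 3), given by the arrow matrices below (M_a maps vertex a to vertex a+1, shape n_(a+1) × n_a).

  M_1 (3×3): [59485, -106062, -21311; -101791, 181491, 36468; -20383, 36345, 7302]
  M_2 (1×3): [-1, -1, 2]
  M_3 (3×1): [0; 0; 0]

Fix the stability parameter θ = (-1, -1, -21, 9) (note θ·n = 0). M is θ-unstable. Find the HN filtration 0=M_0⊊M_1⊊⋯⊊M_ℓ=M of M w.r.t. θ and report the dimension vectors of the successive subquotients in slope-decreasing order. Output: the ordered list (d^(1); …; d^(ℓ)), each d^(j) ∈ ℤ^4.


Via rank(M_{q-1}∘⋯∘M_p): M ≅ I[1,2]^2, I[1,3], I[4,4]^3.
μ_θ-semistable layers: μ^(1)=9; μ^(2)=-1; μ^(3)=-23/3

((0, 0, 0, 3); (2, 2, 0, 0); (1, 1, 1, 0))


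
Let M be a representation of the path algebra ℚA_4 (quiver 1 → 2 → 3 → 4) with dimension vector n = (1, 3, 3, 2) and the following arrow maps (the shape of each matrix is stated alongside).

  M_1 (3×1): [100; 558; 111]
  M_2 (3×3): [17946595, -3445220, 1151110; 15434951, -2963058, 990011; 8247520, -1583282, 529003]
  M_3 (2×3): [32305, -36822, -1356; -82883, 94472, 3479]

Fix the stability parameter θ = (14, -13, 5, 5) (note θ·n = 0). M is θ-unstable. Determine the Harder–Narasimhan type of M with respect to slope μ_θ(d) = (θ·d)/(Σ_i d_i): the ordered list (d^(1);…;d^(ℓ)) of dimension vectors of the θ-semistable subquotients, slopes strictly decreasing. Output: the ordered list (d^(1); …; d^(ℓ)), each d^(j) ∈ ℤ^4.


Interval decomposition of M: I[1,4], I[2,2], I[2,4], I[3,3].
HN type (ℓ=3): μ^(1)=5; μ^(2)=1/2; μ^(3)=-13

((0, 0, 3, 2); (1, 1, 0, 0); (0, 2, 0, 0))


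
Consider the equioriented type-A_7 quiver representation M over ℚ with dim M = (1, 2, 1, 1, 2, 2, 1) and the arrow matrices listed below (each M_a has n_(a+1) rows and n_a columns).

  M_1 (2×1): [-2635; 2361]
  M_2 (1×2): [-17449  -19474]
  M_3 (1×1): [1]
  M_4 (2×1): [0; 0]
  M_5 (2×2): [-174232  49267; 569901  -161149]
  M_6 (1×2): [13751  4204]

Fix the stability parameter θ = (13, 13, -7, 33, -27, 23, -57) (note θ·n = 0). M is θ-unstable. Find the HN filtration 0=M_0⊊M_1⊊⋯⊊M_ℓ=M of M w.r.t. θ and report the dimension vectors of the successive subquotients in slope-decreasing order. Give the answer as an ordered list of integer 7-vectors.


Barcode: M ≅ I[1,4], I[2,2], I[5,6], I[5,7]. HN layers by μ_θ (6 steps, strictly decreasing):
  μ^(1)=33; μ^(2)=23; μ^(3)=13; μ^(4)=19/3; μ^(5)=-17; μ^(6)=-27

((0, 0, 0, 1, 0, 0, 0); (0, 0, 0, 0, 0, 1, 0); (0, 1, 0, 0, 0, 0, 0); (1, 1, 1, 0, 0, 0, 0); (0, 0, 0, 0, 0, 1, 1); (0, 0, 0, 0, 2, 0, 0))


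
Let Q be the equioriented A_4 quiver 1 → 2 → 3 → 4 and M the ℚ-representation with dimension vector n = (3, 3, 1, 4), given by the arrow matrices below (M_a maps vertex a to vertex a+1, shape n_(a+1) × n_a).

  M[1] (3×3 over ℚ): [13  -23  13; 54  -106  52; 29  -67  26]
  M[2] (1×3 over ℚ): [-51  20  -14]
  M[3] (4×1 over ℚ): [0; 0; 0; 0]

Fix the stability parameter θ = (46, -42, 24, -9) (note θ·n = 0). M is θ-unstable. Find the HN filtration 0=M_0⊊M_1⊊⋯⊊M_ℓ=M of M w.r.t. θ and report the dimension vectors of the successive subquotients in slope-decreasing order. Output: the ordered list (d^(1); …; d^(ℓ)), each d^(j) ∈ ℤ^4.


Barcode: M ≅ I[1,1], I[1,2], I[1,3], I[2,2], I[4,4]^4. HN layers by μ_θ (5 steps, strictly decreasing):
  μ^(1)=46; μ^(2)=24; μ^(3)=2; μ^(4)=-9; μ^(5)=-42

((1, 0, 0, 0); (0, 0, 1, 0); (2, 2, 0, 0); (0, 0, 0, 4); (0, 1, 0, 0))


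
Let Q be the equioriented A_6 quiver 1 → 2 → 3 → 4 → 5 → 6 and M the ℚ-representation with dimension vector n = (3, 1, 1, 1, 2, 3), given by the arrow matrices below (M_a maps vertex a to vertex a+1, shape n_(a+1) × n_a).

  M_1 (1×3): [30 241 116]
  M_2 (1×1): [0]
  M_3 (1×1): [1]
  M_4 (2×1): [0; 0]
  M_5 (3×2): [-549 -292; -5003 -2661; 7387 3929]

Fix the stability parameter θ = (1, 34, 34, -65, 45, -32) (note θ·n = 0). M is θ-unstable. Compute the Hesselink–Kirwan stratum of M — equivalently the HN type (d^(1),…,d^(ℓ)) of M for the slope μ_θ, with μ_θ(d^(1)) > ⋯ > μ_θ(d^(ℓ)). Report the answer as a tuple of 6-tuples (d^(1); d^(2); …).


Via rank(M_{q-1}∘⋯∘M_p): M ≅ I[1,1]^2, I[1,2], I[3,4], I[5,6]^2, I[6,6].
μ_θ-semistable layers: μ^(1)=34; μ^(2)=13/2; μ^(3)=1; μ^(4)=-31/2; μ^(5)=-32

((0, 1, 0, 0, 0, 0); (0, 0, 0, 0, 2, 2); (3, 0, 0, 0, 0, 0); (0, 0, 1, 1, 0, 0); (0, 0, 0, 0, 0, 1))


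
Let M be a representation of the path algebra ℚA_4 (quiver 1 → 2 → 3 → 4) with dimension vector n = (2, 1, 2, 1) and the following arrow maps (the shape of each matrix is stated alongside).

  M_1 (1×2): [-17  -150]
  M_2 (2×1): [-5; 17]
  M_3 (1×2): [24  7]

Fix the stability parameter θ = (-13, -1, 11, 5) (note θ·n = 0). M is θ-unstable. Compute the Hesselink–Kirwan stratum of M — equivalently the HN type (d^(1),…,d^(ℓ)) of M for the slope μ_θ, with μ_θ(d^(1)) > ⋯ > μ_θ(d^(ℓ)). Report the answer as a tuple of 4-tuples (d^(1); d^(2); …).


Via rank(M_{q-1}∘⋯∘M_p): M ≅ I[1,1], I[1,4], I[3,3].
μ_θ-semistable layers: μ^(1)=11; μ^(2)=8; μ^(3)=-1; μ^(4)=-13

((0, 0, 1, 0); (0, 0, 1, 1); (0, 1, 0, 0); (2, 0, 0, 0))


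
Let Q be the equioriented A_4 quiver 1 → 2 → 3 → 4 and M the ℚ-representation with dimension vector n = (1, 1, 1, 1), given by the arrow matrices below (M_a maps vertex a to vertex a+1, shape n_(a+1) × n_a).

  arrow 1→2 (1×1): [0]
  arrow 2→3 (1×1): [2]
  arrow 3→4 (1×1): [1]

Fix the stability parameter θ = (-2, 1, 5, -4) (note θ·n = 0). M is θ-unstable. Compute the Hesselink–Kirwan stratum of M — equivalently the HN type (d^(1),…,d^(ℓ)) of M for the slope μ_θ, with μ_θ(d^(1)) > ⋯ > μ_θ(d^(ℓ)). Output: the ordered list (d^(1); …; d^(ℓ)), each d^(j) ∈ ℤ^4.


Interval decomposition of M: I[1,1], I[2,4].
HN type (ℓ=2): μ^(1)=2/3; μ^(2)=-2

((0, 1, 1, 1); (1, 0, 0, 0))


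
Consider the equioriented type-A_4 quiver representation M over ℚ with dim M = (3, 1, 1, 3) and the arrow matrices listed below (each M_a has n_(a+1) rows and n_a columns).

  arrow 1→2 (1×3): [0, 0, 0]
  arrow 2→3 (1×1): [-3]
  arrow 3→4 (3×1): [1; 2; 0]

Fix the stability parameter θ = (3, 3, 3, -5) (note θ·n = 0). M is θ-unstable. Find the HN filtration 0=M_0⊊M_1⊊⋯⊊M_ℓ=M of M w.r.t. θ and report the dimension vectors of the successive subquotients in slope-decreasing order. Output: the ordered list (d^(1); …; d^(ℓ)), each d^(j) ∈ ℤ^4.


Barcode: M ≅ I[1,1]^3, I[2,4], I[4,4]^2. HN layers by μ_θ (3 steps, strictly decreasing):
  μ^(1)=3; μ^(2)=1/3; μ^(3)=-5

((3, 0, 0, 0); (0, 1, 1, 1); (0, 0, 0, 2))
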